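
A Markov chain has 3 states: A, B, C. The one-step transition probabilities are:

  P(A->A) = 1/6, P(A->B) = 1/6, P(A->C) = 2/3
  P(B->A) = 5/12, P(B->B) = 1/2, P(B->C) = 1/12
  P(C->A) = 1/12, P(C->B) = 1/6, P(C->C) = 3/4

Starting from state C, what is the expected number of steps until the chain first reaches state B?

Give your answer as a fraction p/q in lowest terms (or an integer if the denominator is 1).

Let h_i = expected steps to first reach B from state i.
Boundary: h_B = 0.
First-step equations for the other states:
  h_A = 1 + 1/6*h_A + 1/6*h_B + 2/3*h_C
  h_C = 1 + 1/12*h_A + 1/6*h_B + 3/4*h_C

Substituting h_B = 0 and rearranging gives the linear system (I - Q) h = 1:
  [5/6, -2/3] . (h_A, h_C) = 1
  [-1/12, 1/4] . (h_A, h_C) = 1

Solving yields:
  h_A = 6
  h_C = 6

Starting state is C, so the expected hitting time is h_C = 6.

Answer: 6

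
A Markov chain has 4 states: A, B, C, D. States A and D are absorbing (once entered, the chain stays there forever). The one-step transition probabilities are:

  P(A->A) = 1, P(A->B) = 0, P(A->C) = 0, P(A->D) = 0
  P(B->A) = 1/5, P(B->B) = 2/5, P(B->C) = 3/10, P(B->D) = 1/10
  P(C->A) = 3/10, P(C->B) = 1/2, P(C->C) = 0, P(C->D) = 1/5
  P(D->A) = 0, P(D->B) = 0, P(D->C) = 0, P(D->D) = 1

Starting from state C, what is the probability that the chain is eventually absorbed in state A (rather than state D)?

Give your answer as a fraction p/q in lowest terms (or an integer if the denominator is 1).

Let a_i = P(absorbed in A | start in state i).
Boundary conditions: a_A = 1, a_D = 0.
For each transient state i, a_i = sum_j P(i->j) * a_j:
  a_B = 1/5*a_A + 2/5*a_B + 3/10*a_C + 1/10*a_D
  a_C = 3/10*a_A + 1/2*a_B + 0*a_C + 1/5*a_D

Substituting a_A = 1 and a_D = 0, rearrange to (I - Q) a = r where r[i] = P(i -> A):
  [3/5, -3/10] . (a_B, a_C) = 1/5
  [-1/2, 1] . (a_B, a_C) = 3/10

Solving yields:
  a_B = 29/45
  a_C = 28/45

Starting state is C, so the absorption probability is a_C = 28/45.

Answer: 28/45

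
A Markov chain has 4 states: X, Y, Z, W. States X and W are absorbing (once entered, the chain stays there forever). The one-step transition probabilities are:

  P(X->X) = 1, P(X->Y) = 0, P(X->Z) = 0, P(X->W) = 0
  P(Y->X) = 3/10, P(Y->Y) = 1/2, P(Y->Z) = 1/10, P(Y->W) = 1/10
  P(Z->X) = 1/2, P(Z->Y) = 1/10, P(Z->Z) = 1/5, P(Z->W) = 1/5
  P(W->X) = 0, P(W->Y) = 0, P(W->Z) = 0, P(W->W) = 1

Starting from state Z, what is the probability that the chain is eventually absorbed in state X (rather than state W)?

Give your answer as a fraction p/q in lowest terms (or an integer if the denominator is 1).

Answer: 28/39

Derivation:
Let a_i = P(absorbed in X | start in state i).
Boundary conditions: a_X = 1, a_W = 0.
For each transient state i, a_i = sum_j P(i->j) * a_j:
  a_Y = 3/10*a_X + 1/2*a_Y + 1/10*a_Z + 1/10*a_W
  a_Z = 1/2*a_X + 1/10*a_Y + 1/5*a_Z + 1/5*a_W

Substituting a_X = 1 and a_W = 0, rearrange to (I - Q) a = r where r[i] = P(i -> X):
  [1/2, -1/10] . (a_Y, a_Z) = 3/10
  [-1/10, 4/5] . (a_Y, a_Z) = 1/2

Solving yields:
  a_Y = 29/39
  a_Z = 28/39

Starting state is Z, so the absorption probability is a_Z = 28/39.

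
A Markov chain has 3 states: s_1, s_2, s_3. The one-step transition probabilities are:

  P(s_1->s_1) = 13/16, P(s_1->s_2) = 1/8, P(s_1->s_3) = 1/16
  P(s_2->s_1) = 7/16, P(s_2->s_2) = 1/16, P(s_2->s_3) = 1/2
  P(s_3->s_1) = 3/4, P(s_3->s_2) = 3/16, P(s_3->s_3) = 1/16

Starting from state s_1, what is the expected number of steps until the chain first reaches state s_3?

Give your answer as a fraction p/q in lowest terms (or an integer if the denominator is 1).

Let h_i = expected steps to first reach s_3 from state i.
Boundary: h_s_3 = 0.
First-step equations for the other states:
  h_s_1 = 1 + 13/16*h_s_1 + 1/8*h_s_2 + 1/16*h_s_3
  h_s_2 = 1 + 7/16*h_s_1 + 1/16*h_s_2 + 1/2*h_s_3

Substituting h_s_3 = 0 and rearranging gives the linear system (I - Q) h = 1:
  [3/16, -1/8] . (h_s_1, h_s_2) = 1
  [-7/16, 15/16] . (h_s_1, h_s_2) = 1

Solving yields:
  h_s_1 = 272/31
  h_s_2 = 160/31

Starting state is s_1, so the expected hitting time is h_s_1 = 272/31.

Answer: 272/31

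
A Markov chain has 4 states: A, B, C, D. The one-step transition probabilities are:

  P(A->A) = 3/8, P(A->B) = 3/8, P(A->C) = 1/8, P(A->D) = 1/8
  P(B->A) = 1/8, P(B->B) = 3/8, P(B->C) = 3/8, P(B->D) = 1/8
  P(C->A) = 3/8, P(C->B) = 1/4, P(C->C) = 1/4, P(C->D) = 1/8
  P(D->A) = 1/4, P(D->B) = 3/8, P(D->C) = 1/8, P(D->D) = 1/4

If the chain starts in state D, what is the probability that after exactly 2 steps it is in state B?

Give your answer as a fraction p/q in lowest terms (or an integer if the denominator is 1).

Computing P^2 by repeated multiplication:
P^1 =
  A: [3/8, 3/8, 1/8, 1/8]
  B: [1/8, 3/8, 3/8, 1/8]
  C: [3/8, 1/4, 1/4, 1/8]
  D: [1/4, 3/8, 1/8, 1/4]
P^2 =
  A: [17/64, 23/64, 15/64, 9/64]
  B: [17/64, 21/64, 17/64, 9/64]
  C: [19/64, 11/32, 7/32, 9/64]
  D: [1/4, 23/64, 15/64, 5/32]

(P^2)[D -> B] = 23/64

Answer: 23/64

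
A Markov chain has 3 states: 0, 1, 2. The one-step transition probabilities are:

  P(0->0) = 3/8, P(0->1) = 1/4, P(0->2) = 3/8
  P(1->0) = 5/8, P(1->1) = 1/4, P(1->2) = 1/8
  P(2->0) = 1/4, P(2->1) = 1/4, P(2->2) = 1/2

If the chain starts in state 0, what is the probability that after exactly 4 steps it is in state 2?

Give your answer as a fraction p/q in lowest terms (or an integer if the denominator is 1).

Answer: 1463/4096

Derivation:
Computing P^4 by repeated multiplication:
P^1 =
  0: [3/8, 1/4, 3/8]
  1: [5/8, 1/4, 1/8]
  2: [1/4, 1/4, 1/2]
P^2 =
  0: [25/64, 1/4, 23/64]
  1: [27/64, 1/4, 21/64]
  2: [3/8, 1/4, 3/8]
P^3 =
  0: [201/512, 1/4, 183/512]
  1: [203/512, 1/4, 181/512]
  2: [25/64, 1/4, 23/64]
P^4 =
  0: [1609/4096, 1/4, 1463/4096]
  1: [1611/4096, 1/4, 1461/4096]
  2: [201/512, 1/4, 183/512]

(P^4)[0 -> 2] = 1463/4096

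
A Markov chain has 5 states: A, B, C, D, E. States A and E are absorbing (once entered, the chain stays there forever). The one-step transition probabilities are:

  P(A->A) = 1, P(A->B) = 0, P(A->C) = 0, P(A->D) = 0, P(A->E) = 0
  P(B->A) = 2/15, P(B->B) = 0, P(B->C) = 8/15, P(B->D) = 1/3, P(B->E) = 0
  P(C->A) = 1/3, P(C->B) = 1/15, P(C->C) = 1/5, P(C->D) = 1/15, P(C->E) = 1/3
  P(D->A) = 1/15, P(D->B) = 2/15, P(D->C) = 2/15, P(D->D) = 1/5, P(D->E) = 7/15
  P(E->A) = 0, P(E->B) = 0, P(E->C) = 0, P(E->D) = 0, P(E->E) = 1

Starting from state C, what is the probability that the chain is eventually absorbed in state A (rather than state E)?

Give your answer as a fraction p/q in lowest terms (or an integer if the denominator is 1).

Let a_i = P(absorbed in A | start in state i).
Boundary conditions: a_A = 1, a_E = 0.
For each transient state i, a_i = sum_j P(i->j) * a_j:
  a_B = 2/15*a_A + 0*a_B + 8/15*a_C + 1/3*a_D + 0*a_E
  a_C = 1/3*a_A + 1/15*a_B + 1/5*a_C + 1/15*a_D + 1/3*a_E
  a_D = 1/15*a_A + 2/15*a_B + 2/15*a_C + 1/5*a_D + 7/15*a_E

Substituting a_A = 1 and a_E = 0, rearrange to (I - Q) a = r where r[i] = P(i -> A):
  [1, -8/15, -1/3] . (a_B, a_C, a_D) = 2/15
  [-1/15, 4/5, -1/15] . (a_B, a_C, a_D) = 1/3
  [-2/15, -2/15, 4/5] . (a_B, a_C, a_D) = 1/15

Solving yields:
  a_B = 441/944
  a_C = 449/944
  a_D = 227/944

Starting state is C, so the absorption probability is a_C = 449/944.

Answer: 449/944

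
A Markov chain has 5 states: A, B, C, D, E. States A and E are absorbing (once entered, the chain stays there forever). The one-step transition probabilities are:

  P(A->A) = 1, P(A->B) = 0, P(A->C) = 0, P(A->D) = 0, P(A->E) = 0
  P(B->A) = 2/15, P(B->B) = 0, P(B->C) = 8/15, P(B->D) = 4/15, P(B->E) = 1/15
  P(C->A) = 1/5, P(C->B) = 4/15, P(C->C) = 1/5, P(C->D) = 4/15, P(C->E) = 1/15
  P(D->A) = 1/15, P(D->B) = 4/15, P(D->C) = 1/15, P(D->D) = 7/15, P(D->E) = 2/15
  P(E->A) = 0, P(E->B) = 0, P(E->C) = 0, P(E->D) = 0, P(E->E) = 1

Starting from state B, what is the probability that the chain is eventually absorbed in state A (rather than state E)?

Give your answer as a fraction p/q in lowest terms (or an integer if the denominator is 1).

Let a_i = P(absorbed in A | start in state i).
Boundary conditions: a_A = 1, a_E = 0.
For each transient state i, a_i = sum_j P(i->j) * a_j:
  a_B = 2/15*a_A + 0*a_B + 8/15*a_C + 4/15*a_D + 1/15*a_E
  a_C = 1/5*a_A + 4/15*a_B + 1/5*a_C + 4/15*a_D + 1/15*a_E
  a_D = 1/15*a_A + 4/15*a_B + 1/15*a_C + 7/15*a_D + 2/15*a_E

Substituting a_A = 1 and a_E = 0, rearrange to (I - Q) a = r where r[i] = P(i -> A):
  [1, -8/15, -4/15] . (a_B, a_C, a_D) = 2/15
  [-4/15, 4/5, -4/15] . (a_B, a_C, a_D) = 1/5
  [-4/15, -1/15, 8/15] . (a_B, a_C, a_D) = 1/15

Solving yields:
  a_B = 117/197
  a_C = 121/197
  a_D = 393/788

Starting state is B, so the absorption probability is a_B = 117/197.

Answer: 117/197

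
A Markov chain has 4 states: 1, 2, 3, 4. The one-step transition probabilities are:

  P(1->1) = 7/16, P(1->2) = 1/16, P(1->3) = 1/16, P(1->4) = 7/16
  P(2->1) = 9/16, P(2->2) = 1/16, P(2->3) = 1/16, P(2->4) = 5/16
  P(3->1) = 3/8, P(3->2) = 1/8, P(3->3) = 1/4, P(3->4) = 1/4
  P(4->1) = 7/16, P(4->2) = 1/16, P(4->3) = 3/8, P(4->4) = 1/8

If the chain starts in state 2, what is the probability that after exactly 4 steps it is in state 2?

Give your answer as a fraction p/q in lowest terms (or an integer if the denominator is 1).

Computing P^4 by repeated multiplication:
P^1 =
  1: [7/16, 1/16, 1/16, 7/16]
  2: [9/16, 1/16, 1/16, 5/16]
  3: [3/8, 1/8, 1/4, 1/4]
  4: [7/16, 1/16, 3/8, 1/8]
P^2 =
  1: [113/256, 17/256, 27/128, 9/32]
  2: [113/256, 17/256, 11/64, 41/128]
  3: [7/16, 5/64, 3/16, 19/64]
  4: [27/64, 11/128, 11/64, 41/128]
P^3 =
  1: [443/1024, 155/2048, 389/2048, 309/1024]
  2: [891/2048, 75/1024, 399/2048, 19/64]
  3: [223/512, 19/256, 195/1024, 307/1024]
  4: [7/16, 75/1024, 399/2048, 603/2048]
P^4 =
  1: [14257/32768, 2437/32768, 6305/32768, 9769/32768]
  2: [14237/32768, 2447/32768, 6285/32768, 9799/32768]
  3: [7125/16384, 1219/16384, 393/2048, 153/512]
  4: [14237/32768, 2447/32768, 1565/8192, 307/1024]

(P^4)[2 -> 2] = 2447/32768

Answer: 2447/32768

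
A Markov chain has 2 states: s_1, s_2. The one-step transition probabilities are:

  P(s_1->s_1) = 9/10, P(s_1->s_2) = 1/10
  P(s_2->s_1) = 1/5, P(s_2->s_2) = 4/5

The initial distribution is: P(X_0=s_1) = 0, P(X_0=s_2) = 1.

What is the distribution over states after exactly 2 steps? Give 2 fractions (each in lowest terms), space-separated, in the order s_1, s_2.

Answer: 17/50 33/50

Derivation:
Propagating the distribution step by step (d_{t+1} = d_t * P):
d_0 = (s_1=0, s_2=1)
  d_1[s_1] = 0*9/10 + 1*1/5 = 1/5
  d_1[s_2] = 0*1/10 + 1*4/5 = 4/5
d_1 = (s_1=1/5, s_2=4/5)
  d_2[s_1] = 1/5*9/10 + 4/5*1/5 = 17/50
  d_2[s_2] = 1/5*1/10 + 4/5*4/5 = 33/50
d_2 = (s_1=17/50, s_2=33/50)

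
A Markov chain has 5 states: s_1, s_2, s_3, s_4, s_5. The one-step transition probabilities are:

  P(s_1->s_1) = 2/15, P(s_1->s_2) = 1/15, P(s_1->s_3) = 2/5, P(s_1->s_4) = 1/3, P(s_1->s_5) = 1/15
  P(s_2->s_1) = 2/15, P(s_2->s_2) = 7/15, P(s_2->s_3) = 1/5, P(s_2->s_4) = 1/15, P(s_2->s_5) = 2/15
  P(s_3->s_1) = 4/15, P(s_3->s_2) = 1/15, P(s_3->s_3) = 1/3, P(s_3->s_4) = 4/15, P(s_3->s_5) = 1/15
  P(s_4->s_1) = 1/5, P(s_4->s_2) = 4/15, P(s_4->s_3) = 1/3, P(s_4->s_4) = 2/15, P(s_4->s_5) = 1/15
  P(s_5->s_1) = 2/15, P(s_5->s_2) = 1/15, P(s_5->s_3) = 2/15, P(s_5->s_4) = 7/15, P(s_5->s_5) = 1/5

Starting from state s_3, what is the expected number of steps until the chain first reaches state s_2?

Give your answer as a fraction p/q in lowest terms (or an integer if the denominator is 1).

Let h_i = expected steps to first reach s_2 from state i.
Boundary: h_s_2 = 0.
First-step equations for the other states:
  h_s_1 = 1 + 2/15*h_s_1 + 1/15*h_s_2 + 2/5*h_s_3 + 1/3*h_s_4 + 1/15*h_s_5
  h_s_3 = 1 + 4/15*h_s_1 + 1/15*h_s_2 + 1/3*h_s_3 + 4/15*h_s_4 + 1/15*h_s_5
  h_s_4 = 1 + 1/5*h_s_1 + 4/15*h_s_2 + 1/3*h_s_3 + 2/15*h_s_4 + 1/15*h_s_5
  h_s_5 = 1 + 2/15*h_s_1 + 1/15*h_s_2 + 2/15*h_s_3 + 7/15*h_s_4 + 1/5*h_s_5

Substituting h_s_2 = 0 and rearranging gives the linear system (I - Q) h = 1:
  [13/15, -2/5, -1/3, -1/15] . (h_s_1, h_s_3, h_s_4, h_s_5) = 1
  [-4/15, 2/3, -4/15, -1/15] . (h_s_1, h_s_3, h_s_4, h_s_5) = 1
  [-1/5, -1/3, 13/15, -1/15] . (h_s_1, h_s_3, h_s_4, h_s_5) = 1
  [-2/15, -2/15, -7/15, 4/5] . (h_s_1, h_s_3, h_s_4, h_s_5) = 1

Solving yields:
  h_s_1 = 11193/1345
  h_s_3 = 2262/269
  h_s_4 = 9321/1345
  h_s_5 = 10869/1345

Starting state is s_3, so the expected hitting time is h_s_3 = 2262/269.

Answer: 2262/269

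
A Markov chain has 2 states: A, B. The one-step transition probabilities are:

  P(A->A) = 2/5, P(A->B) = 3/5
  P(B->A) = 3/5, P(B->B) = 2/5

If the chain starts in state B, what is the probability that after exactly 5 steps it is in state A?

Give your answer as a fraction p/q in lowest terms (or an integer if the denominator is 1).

Answer: 1563/3125

Derivation:
Computing P^5 by repeated multiplication:
P^1 =
  A: [2/5, 3/5]
  B: [3/5, 2/5]
P^2 =
  A: [13/25, 12/25]
  B: [12/25, 13/25]
P^3 =
  A: [62/125, 63/125]
  B: [63/125, 62/125]
P^4 =
  A: [313/625, 312/625]
  B: [312/625, 313/625]
P^5 =
  A: [1562/3125, 1563/3125]
  B: [1563/3125, 1562/3125]

(P^5)[B -> A] = 1563/3125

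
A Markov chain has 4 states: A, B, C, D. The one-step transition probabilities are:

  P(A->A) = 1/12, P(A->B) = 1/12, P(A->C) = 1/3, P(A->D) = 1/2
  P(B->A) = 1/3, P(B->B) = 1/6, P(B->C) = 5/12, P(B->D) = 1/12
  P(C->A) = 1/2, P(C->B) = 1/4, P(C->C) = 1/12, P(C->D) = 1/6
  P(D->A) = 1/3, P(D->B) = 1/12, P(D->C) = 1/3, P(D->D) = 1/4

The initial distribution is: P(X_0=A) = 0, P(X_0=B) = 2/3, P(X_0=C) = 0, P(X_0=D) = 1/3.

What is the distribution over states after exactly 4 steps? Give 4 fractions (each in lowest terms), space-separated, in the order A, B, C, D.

Propagating the distribution step by step (d_{t+1} = d_t * P):
d_0 = (A=0, B=2/3, C=0, D=1/3)
  d_1[A] = 0*1/12 + 2/3*1/3 + 0*1/2 + 1/3*1/3 = 1/3
  d_1[B] = 0*1/12 + 2/3*1/6 + 0*1/4 + 1/3*1/12 = 5/36
  d_1[C] = 0*1/3 + 2/3*5/12 + 0*1/12 + 1/3*1/3 = 7/18
  d_1[D] = 0*1/2 + 2/3*1/12 + 0*1/6 + 1/3*1/4 = 5/36
d_1 = (A=1/3, B=5/36, C=7/18, D=5/36)
  d_2[A] = 1/3*1/12 + 5/36*1/3 + 7/18*1/2 + 5/36*1/3 = 17/54
  d_2[B] = 1/3*1/12 + 5/36*1/6 + 7/18*1/4 + 5/36*1/12 = 23/144
  d_2[C] = 1/3*1/3 + 5/36*5/12 + 7/18*1/12 + 5/36*1/3 = 107/432
  d_2[D] = 1/3*1/2 + 5/36*1/12 + 7/18*1/6 + 5/36*1/4 = 5/18
d_2 = (A=17/54, B=23/144, C=107/432, D=5/18)
  d_3[A] = 17/54*1/12 + 23/144*1/3 + 107/432*1/2 + 5/18*1/3 = 767/2592
  d_3[B] = 17/54*1/12 + 23/144*1/6 + 107/432*1/4 + 5/18*1/12 = 715/5184
  d_3[C] = 17/54*1/3 + 23/144*5/12 + 107/432*1/12 + 5/18*1/3 = 41/144
  d_3[D] = 17/54*1/2 + 23/144*1/12 + 107/432*1/6 + 5/18*1/4 = 1459/5184
d_3 = (A=767/2592, B=715/5184, C=41/144, D=1459/5184)
  d_4[A] = 767/2592*1/12 + 715/5184*1/3 + 41/144*1/2 + 1459/5184*1/3 = 3181/10368
  d_4[B] = 767/2592*1/12 + 715/5184*1/6 + 41/144*1/4 + 1459/5184*1/12 = 8851/62208
  d_4[C] = 767/2592*1/3 + 715/5184*5/12 + 41/144*1/12 + 1459/5184*1/3 = 17023/62208
  d_4[D] = 767/2592*1/2 + 715/5184*1/12 + 41/144*1/6 + 1459/5184*1/4 = 539/1944
d_4 = (A=3181/10368, B=8851/62208, C=17023/62208, D=539/1944)

Answer: 3181/10368 8851/62208 17023/62208 539/1944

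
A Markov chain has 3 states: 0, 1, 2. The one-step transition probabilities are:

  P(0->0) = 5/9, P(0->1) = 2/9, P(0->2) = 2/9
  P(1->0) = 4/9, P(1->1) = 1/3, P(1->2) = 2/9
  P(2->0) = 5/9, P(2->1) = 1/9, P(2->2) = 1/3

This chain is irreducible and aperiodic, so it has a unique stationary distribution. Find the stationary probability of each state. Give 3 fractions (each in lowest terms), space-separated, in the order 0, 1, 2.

Answer: 17/32 7/32 1/4

Derivation:
The stationary distribution satisfies pi = pi * P, i.e.:
  pi_0 = 5/9*pi_0 + 4/9*pi_1 + 5/9*pi_2
  pi_1 = 2/9*pi_0 + 1/3*pi_1 + 1/9*pi_2
  pi_2 = 2/9*pi_0 + 2/9*pi_1 + 1/3*pi_2
with normalization: pi_0 + pi_1 + pi_2 = 1.

Using the first 2 balance equations plus normalization, the linear system A*pi = b is:
  [-4/9, 4/9, 5/9] . pi = 0
  [2/9, -2/3, 1/9] . pi = 0
  [1, 1, 1] . pi = 1

Solving yields:
  pi_0 = 17/32
  pi_1 = 7/32
  pi_2 = 1/4

Verification (pi * P):
  17/32*5/9 + 7/32*4/9 + 1/4*5/9 = 17/32 = pi_0  (ok)
  17/32*2/9 + 7/32*1/3 + 1/4*1/9 = 7/32 = pi_1  (ok)
  17/32*2/9 + 7/32*2/9 + 1/4*1/3 = 1/4 = pi_2  (ok)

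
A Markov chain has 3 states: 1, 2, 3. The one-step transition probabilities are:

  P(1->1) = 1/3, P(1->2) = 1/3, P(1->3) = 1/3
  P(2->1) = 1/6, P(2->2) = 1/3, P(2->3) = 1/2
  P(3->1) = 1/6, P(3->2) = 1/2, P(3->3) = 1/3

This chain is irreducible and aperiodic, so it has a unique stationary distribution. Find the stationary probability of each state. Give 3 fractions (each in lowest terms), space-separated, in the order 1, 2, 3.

The stationary distribution satisfies pi = pi * P, i.e.:
  pi_1 = 1/3*pi_1 + 1/6*pi_2 + 1/6*pi_3
  pi_2 = 1/3*pi_1 + 1/3*pi_2 + 1/2*pi_3
  pi_3 = 1/3*pi_1 + 1/2*pi_2 + 1/3*pi_3
with normalization: pi_1 + pi_2 + pi_3 = 1.

Using the first 2 balance equations plus normalization, the linear system A*pi = b is:
  [-2/3, 1/6, 1/6] . pi = 0
  [1/3, -2/3, 1/2] . pi = 0
  [1, 1, 1] . pi = 1

Solving yields:
  pi_1 = 1/5
  pi_2 = 2/5
  pi_3 = 2/5

Verification (pi * P):
  1/5*1/3 + 2/5*1/6 + 2/5*1/6 = 1/5 = pi_1  (ok)
  1/5*1/3 + 2/5*1/3 + 2/5*1/2 = 2/5 = pi_2  (ok)
  1/5*1/3 + 2/5*1/2 + 2/5*1/3 = 2/5 = pi_3  (ok)

Answer: 1/5 2/5 2/5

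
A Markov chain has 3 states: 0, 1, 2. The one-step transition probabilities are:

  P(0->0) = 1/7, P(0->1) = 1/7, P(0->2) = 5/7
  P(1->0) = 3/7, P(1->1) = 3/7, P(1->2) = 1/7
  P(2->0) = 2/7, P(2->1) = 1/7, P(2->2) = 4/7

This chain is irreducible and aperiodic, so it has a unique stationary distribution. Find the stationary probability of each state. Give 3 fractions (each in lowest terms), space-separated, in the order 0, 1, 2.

The stationary distribution satisfies pi = pi * P, i.e.:
  pi_0 = 1/7*pi_0 + 3/7*pi_1 + 2/7*pi_2
  pi_1 = 1/7*pi_0 + 3/7*pi_1 + 1/7*pi_2
  pi_2 = 5/7*pi_0 + 1/7*pi_1 + 4/7*pi_2
with normalization: pi_0 + pi_1 + pi_2 = 1.

Using the first 2 balance equations plus normalization, the linear system A*pi = b is:
  [-6/7, 3/7, 2/7] . pi = 0
  [1/7, -4/7, 1/7] . pi = 0
  [1, 1, 1] . pi = 1

Solving yields:
  pi_0 = 11/40
  pi_1 = 1/5
  pi_2 = 21/40

Verification (pi * P):
  11/40*1/7 + 1/5*3/7 + 21/40*2/7 = 11/40 = pi_0  (ok)
  11/40*1/7 + 1/5*3/7 + 21/40*1/7 = 1/5 = pi_1  (ok)
  11/40*5/7 + 1/5*1/7 + 21/40*4/7 = 21/40 = pi_2  (ok)

Answer: 11/40 1/5 21/40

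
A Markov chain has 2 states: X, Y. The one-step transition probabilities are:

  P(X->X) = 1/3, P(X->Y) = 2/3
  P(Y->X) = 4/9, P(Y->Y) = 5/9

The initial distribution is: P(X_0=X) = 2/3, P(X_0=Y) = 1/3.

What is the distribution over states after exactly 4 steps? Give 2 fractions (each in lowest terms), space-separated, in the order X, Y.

Answer: 7874/19683 11809/19683

Derivation:
Propagating the distribution step by step (d_{t+1} = d_t * P):
d_0 = (X=2/3, Y=1/3)
  d_1[X] = 2/3*1/3 + 1/3*4/9 = 10/27
  d_1[Y] = 2/3*2/3 + 1/3*5/9 = 17/27
d_1 = (X=10/27, Y=17/27)
  d_2[X] = 10/27*1/3 + 17/27*4/9 = 98/243
  d_2[Y] = 10/27*2/3 + 17/27*5/9 = 145/243
d_2 = (X=98/243, Y=145/243)
  d_3[X] = 98/243*1/3 + 145/243*4/9 = 874/2187
  d_3[Y] = 98/243*2/3 + 145/243*5/9 = 1313/2187
d_3 = (X=874/2187, Y=1313/2187)
  d_4[X] = 874/2187*1/3 + 1313/2187*4/9 = 7874/19683
  d_4[Y] = 874/2187*2/3 + 1313/2187*5/9 = 11809/19683
d_4 = (X=7874/19683, Y=11809/19683)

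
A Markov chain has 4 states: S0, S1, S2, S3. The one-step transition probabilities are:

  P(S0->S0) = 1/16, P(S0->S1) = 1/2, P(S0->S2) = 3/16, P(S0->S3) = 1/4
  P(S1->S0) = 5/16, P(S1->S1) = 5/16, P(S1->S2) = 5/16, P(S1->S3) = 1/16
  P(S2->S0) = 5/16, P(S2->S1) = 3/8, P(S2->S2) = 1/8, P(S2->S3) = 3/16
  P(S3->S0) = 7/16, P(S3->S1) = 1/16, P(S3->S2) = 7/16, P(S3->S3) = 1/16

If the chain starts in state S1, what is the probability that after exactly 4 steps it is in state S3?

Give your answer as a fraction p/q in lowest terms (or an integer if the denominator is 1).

Computing P^4 by repeated multiplication:
P^1 =
  S0: [1/16, 1/2, 3/16, 1/4]
  S1: [5/16, 5/16, 5/16, 1/16]
  S2: [5/16, 3/8, 1/8, 3/16]
  S3: [7/16, 1/16, 7/16, 1/16]
P^2 =
  S0: [21/64, 35/128, 77/256, 25/256]
  S1: [31/128, 3/8, 57/256, 41/256]
  S2: [33/128, 85/256, 35/128, 35/256]
  S3: [27/128, 13/32, 47/256, 51/256]
P^3 =
  S0: [497/2048, 1509/4096, 931/4096, 331/2048]
  S1: [557/2048, 1359/4096, 1067/4096, 139/1024]
  S2: [543/2048, 11/32, 63/256, 297/2048]
  S3: [583/2048, 1285/4096, 1133/4096, 1/8]
P^4 =
  S0: [4457/16384, 21745/65536, 17023/65536, 2235/16384]
  S1: [1071/4096, 22665/65536, 16163/65536, 2393/16384]
  S2: [4331/16384, 11185/32768, 2059/8192, 4685/32768]
  S3: [2105/8192, 23063/65536, 15773/65536, 2465/16384]

(P^4)[S1 -> S3] = 2393/16384

Answer: 2393/16384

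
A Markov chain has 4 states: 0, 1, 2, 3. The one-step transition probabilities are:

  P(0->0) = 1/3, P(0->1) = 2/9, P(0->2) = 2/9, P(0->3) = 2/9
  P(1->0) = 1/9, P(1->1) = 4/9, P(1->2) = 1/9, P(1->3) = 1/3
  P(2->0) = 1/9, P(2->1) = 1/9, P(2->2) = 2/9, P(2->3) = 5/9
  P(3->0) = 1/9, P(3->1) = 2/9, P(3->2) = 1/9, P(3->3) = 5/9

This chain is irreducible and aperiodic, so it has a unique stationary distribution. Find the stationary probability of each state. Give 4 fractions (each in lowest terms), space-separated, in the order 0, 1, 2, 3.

The stationary distribution satisfies pi = pi * P, i.e.:
  pi_0 = 1/3*pi_0 + 1/9*pi_1 + 1/9*pi_2 + 1/9*pi_3
  pi_1 = 2/9*pi_0 + 4/9*pi_1 + 1/9*pi_2 + 2/9*pi_3
  pi_2 = 2/9*pi_0 + 1/9*pi_1 + 2/9*pi_2 + 1/9*pi_3
  pi_3 = 2/9*pi_0 + 1/3*pi_1 + 5/9*pi_2 + 5/9*pi_3
with normalization: pi_0 + pi_1 + pi_2 + pi_3 = 1.

Using the first 3 balance equations plus normalization, the linear system A*pi = b is:
  [-2/3, 1/9, 1/9, 1/9] . pi = 0
  [2/9, -5/9, 1/9, 2/9] . pi = 0
  [2/9, 1/9, -7/9, 1/9] . pi = 0
  [1, 1, 1, 1] . pi = 1

Solving yields:
  pi_0 = 1/7
  pi_1 = 13/49
  pi_2 = 1/7
  pi_3 = 22/49

Verification (pi * P):
  1/7*1/3 + 13/49*1/9 + 1/7*1/9 + 22/49*1/9 = 1/7 = pi_0  (ok)
  1/7*2/9 + 13/49*4/9 + 1/7*1/9 + 22/49*2/9 = 13/49 = pi_1  (ok)
  1/7*2/9 + 13/49*1/9 + 1/7*2/9 + 22/49*1/9 = 1/7 = pi_2  (ok)
  1/7*2/9 + 13/49*1/3 + 1/7*5/9 + 22/49*5/9 = 22/49 = pi_3  (ok)

Answer: 1/7 13/49 1/7 22/49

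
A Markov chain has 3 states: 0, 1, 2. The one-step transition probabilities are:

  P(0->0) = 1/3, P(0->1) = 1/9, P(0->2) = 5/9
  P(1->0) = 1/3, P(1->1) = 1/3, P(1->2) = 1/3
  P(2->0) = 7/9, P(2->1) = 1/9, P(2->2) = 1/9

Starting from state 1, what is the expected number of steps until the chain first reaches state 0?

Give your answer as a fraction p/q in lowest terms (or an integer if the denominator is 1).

Let h_i = expected steps to first reach 0 from state i.
Boundary: h_0 = 0.
First-step equations for the other states:
  h_1 = 1 + 1/3*h_0 + 1/3*h_1 + 1/3*h_2
  h_2 = 1 + 7/9*h_0 + 1/9*h_1 + 1/9*h_2

Substituting h_0 = 0 and rearranging gives the linear system (I - Q) h = 1:
  [2/3, -1/3] . (h_1, h_2) = 1
  [-1/9, 8/9] . (h_1, h_2) = 1

Solving yields:
  h_1 = 11/5
  h_2 = 7/5

Starting state is 1, so the expected hitting time is h_1 = 11/5.

Answer: 11/5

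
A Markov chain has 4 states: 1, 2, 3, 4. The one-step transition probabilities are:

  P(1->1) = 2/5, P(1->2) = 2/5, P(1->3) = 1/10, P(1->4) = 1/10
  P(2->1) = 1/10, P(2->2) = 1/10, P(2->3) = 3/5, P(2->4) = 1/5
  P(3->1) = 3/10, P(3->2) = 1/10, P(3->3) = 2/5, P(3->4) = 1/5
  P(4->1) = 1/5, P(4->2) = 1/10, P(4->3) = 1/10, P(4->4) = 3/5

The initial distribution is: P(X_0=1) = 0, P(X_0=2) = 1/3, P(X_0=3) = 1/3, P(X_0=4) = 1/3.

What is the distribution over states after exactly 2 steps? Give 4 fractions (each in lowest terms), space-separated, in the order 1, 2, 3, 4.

Answer: 4/15 4/25 13/50 47/150

Derivation:
Propagating the distribution step by step (d_{t+1} = d_t * P):
d_0 = (1=0, 2=1/3, 3=1/3, 4=1/3)
  d_1[1] = 0*2/5 + 1/3*1/10 + 1/3*3/10 + 1/3*1/5 = 1/5
  d_1[2] = 0*2/5 + 1/3*1/10 + 1/3*1/10 + 1/3*1/10 = 1/10
  d_1[3] = 0*1/10 + 1/3*3/5 + 1/3*2/5 + 1/3*1/10 = 11/30
  d_1[4] = 0*1/10 + 1/3*1/5 + 1/3*1/5 + 1/3*3/5 = 1/3
d_1 = (1=1/5, 2=1/10, 3=11/30, 4=1/3)
  d_2[1] = 1/5*2/5 + 1/10*1/10 + 11/30*3/10 + 1/3*1/5 = 4/15
  d_2[2] = 1/5*2/5 + 1/10*1/10 + 11/30*1/10 + 1/3*1/10 = 4/25
  d_2[3] = 1/5*1/10 + 1/10*3/5 + 11/30*2/5 + 1/3*1/10 = 13/50
  d_2[4] = 1/5*1/10 + 1/10*1/5 + 11/30*1/5 + 1/3*3/5 = 47/150
d_2 = (1=4/15, 2=4/25, 3=13/50, 4=47/150)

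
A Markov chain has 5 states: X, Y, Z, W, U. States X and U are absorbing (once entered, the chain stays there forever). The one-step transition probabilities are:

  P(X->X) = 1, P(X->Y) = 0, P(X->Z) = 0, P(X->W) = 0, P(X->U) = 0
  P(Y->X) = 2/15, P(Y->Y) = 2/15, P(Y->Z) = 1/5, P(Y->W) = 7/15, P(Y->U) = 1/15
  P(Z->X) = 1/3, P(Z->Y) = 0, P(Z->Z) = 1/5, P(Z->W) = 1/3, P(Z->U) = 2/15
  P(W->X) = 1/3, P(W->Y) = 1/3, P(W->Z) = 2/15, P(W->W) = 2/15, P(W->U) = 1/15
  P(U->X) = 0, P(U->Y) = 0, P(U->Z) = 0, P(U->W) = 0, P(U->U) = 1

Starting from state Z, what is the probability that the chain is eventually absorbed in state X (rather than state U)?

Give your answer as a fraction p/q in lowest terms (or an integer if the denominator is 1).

Let a_i = P(absorbed in X | start in state i).
Boundary conditions: a_X = 1, a_U = 0.
For each transient state i, a_i = sum_j P(i->j) * a_j:
  a_Y = 2/15*a_X + 2/15*a_Y + 1/5*a_Z + 7/15*a_W + 1/15*a_U
  a_Z = 1/3*a_X + 0*a_Y + 1/5*a_Z + 1/3*a_W + 2/15*a_U
  a_W = 1/3*a_X + 1/3*a_Y + 2/15*a_Z + 2/15*a_W + 1/15*a_U

Substituting a_X = 1 and a_U = 0, rearrange to (I - Q) a = r where r[i] = P(i -> X):
  [13/15, -1/5, -7/15] . (a_Y, a_Z, a_W) = 2/15
  [0, 4/5, -1/3] . (a_Y, a_Z, a_W) = 1/3
  [-1/3, -2/15, 13/15] . (a_Y, a_Z, a_W) = 1/3

Solving yields:
  a_Y = 1052/1403
  a_Z = 1045/1403
  a_W = 1105/1403

Starting state is Z, so the absorption probability is a_Z = 1045/1403.

Answer: 1045/1403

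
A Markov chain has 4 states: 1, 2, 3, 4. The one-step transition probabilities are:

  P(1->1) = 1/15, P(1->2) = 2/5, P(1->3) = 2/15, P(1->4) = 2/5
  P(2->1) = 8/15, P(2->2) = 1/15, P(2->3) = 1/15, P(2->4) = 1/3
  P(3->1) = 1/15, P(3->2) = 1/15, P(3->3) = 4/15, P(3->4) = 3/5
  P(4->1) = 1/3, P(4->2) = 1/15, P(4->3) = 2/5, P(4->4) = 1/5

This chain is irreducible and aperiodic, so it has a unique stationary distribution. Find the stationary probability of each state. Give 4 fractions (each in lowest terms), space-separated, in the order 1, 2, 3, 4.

Answer: 29/125 18/125 32/125 46/125

Derivation:
The stationary distribution satisfies pi = pi * P, i.e.:
  pi_1 = 1/15*pi_1 + 8/15*pi_2 + 1/15*pi_3 + 1/3*pi_4
  pi_2 = 2/5*pi_1 + 1/15*pi_2 + 1/15*pi_3 + 1/15*pi_4
  pi_3 = 2/15*pi_1 + 1/15*pi_2 + 4/15*pi_3 + 2/5*pi_4
  pi_4 = 2/5*pi_1 + 1/3*pi_2 + 3/5*pi_3 + 1/5*pi_4
with normalization: pi_1 + pi_2 + pi_3 + pi_4 = 1.

Using the first 3 balance equations plus normalization, the linear system A*pi = b is:
  [-14/15, 8/15, 1/15, 1/3] . pi = 0
  [2/5, -14/15, 1/15, 1/15] . pi = 0
  [2/15, 1/15, -11/15, 2/5] . pi = 0
  [1, 1, 1, 1] . pi = 1

Solving yields:
  pi_1 = 29/125
  pi_2 = 18/125
  pi_3 = 32/125
  pi_4 = 46/125

Verification (pi * P):
  29/125*1/15 + 18/125*8/15 + 32/125*1/15 + 46/125*1/3 = 29/125 = pi_1  (ok)
  29/125*2/5 + 18/125*1/15 + 32/125*1/15 + 46/125*1/15 = 18/125 = pi_2  (ok)
  29/125*2/15 + 18/125*1/15 + 32/125*4/15 + 46/125*2/5 = 32/125 = pi_3  (ok)
  29/125*2/5 + 18/125*1/3 + 32/125*3/5 + 46/125*1/5 = 46/125 = pi_4  (ok)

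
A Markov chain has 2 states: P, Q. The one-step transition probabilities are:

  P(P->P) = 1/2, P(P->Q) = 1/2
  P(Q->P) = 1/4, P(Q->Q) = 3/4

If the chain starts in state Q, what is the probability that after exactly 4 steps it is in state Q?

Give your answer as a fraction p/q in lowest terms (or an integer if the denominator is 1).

Computing P^4 by repeated multiplication:
P^1 =
  P: [1/2, 1/2]
  Q: [1/4, 3/4]
P^2 =
  P: [3/8, 5/8]
  Q: [5/16, 11/16]
P^3 =
  P: [11/32, 21/32]
  Q: [21/64, 43/64]
P^4 =
  P: [43/128, 85/128]
  Q: [85/256, 171/256]

(P^4)[Q -> Q] = 171/256

Answer: 171/256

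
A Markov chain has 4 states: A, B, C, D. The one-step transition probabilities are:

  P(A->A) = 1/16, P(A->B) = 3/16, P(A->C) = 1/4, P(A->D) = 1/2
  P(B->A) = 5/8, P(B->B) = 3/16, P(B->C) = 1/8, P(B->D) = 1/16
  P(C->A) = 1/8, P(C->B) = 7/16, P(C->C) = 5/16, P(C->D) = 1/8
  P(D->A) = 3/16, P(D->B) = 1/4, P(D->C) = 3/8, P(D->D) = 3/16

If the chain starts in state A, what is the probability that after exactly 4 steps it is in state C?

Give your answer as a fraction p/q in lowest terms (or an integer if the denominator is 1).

Computing P^4 by repeated multiplication:
P^1 =
  A: [1/16, 3/16, 1/4, 1/2]
  B: [5/8, 3/16, 1/8, 1/16]
  C: [1/8, 7/16, 5/16, 1/8]
  D: [3/16, 1/4, 3/8, 3/16]
P^2 =
  A: [63/256, 9/32, 39/128, 43/256]
  B: [47/256, 57/256, 31/128, 45/128]
  C: [11/32, 35/128, 59/256, 39/256]
  D: [1/4, 75/256, 17/64, 49/256]
P^3 =
  A: [267/1024, 1123/4096, 261/1024, 861/4096]
  B: [1011/4096, 553/2048, 9/32, 827/4096]
  C: [1023/4096, 1043/4096, 1021/4096, 1009/4096]
  D: [1097/4096, 1089/4096, 65/256, 435/2048]
P^4 =
  A: [16969/65536, 17325/65536, 2113/8192, 7169/32768]
  B: [2107/8192, 17723/65536, 8489/32768, 13979/65536]
  C: [8261/32768, 17381/65536, 17337/65536, 1787/8192]
  D: [16677/65536, 8659/32768, 8493/32768, 14555/65536]

(P^4)[A -> C] = 2113/8192

Answer: 2113/8192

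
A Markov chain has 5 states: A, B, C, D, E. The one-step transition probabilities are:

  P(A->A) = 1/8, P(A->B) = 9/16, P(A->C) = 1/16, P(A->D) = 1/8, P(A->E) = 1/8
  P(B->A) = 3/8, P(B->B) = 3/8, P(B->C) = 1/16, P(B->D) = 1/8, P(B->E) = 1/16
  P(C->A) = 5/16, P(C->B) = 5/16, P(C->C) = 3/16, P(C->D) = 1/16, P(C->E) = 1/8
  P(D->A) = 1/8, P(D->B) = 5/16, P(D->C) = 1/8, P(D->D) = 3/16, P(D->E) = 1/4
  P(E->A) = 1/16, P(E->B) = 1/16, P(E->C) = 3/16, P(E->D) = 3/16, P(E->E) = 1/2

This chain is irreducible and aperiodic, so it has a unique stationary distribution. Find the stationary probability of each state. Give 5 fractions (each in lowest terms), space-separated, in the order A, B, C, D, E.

The stationary distribution satisfies pi = pi * P, i.e.:
  pi_A = 1/8*pi_A + 3/8*pi_B + 5/16*pi_C + 1/8*pi_D + 1/16*pi_E
  pi_B = 9/16*pi_A + 3/8*pi_B + 5/16*pi_C + 5/16*pi_D + 1/16*pi_E
  pi_C = 1/16*pi_A + 1/16*pi_B + 3/16*pi_C + 1/8*pi_D + 3/16*pi_E
  pi_D = 1/8*pi_A + 1/8*pi_B + 1/16*pi_C + 3/16*pi_D + 3/16*pi_E
  pi_E = 1/8*pi_A + 1/16*pi_B + 1/8*pi_C + 1/4*pi_D + 1/2*pi_E
with normalization: pi_A + pi_B + pi_C + pi_D + pi_E = 1.

Using the first 4 balance equations plus normalization, the linear system A*pi = b is:
  [-7/8, 3/8, 5/16, 1/8, 1/16] . pi = 0
  [9/16, -5/8, 5/16, 5/16, 1/16] . pi = 0
  [1/16, 1/16, -13/16, 1/8, 3/16] . pi = 0
  [1/8, 1/8, 1/16, -13/16, 3/16] . pi = 0
  [1, 1, 1, 1, 1] . pi = 1

Solving yields:
  pi_A = 4123/18887
  pi_B = 6419/18887
  pi_C = 4119/37774
  pi_D = 2625/18887
  pi_E = 7321/37774

Verification (pi * P):
  4123/18887*1/8 + 6419/18887*3/8 + 4119/37774*5/16 + 2625/18887*1/8 + 7321/37774*1/16 = 4123/18887 = pi_A  (ok)
  4123/18887*9/16 + 6419/18887*3/8 + 4119/37774*5/16 + 2625/18887*5/16 + 7321/37774*1/16 = 6419/18887 = pi_B  (ok)
  4123/18887*1/16 + 6419/18887*1/16 + 4119/37774*3/16 + 2625/18887*1/8 + 7321/37774*3/16 = 4119/37774 = pi_C  (ok)
  4123/18887*1/8 + 6419/18887*1/8 + 4119/37774*1/16 + 2625/18887*3/16 + 7321/37774*3/16 = 2625/18887 = pi_D  (ok)
  4123/18887*1/8 + 6419/18887*1/16 + 4119/37774*1/8 + 2625/18887*1/4 + 7321/37774*1/2 = 7321/37774 = pi_E  (ok)

Answer: 4123/18887 6419/18887 4119/37774 2625/18887 7321/37774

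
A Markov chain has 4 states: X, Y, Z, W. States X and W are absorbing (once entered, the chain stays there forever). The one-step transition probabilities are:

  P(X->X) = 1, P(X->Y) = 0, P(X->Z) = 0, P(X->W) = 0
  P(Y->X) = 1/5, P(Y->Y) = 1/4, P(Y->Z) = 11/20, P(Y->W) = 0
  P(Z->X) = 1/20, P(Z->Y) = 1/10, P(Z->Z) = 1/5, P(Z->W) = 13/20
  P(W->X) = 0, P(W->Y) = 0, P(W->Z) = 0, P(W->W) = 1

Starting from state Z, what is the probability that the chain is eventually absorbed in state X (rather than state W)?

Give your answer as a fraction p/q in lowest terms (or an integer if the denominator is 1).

Answer: 23/218

Derivation:
Let a_i = P(absorbed in X | start in state i).
Boundary conditions: a_X = 1, a_W = 0.
For each transient state i, a_i = sum_j P(i->j) * a_j:
  a_Y = 1/5*a_X + 1/4*a_Y + 11/20*a_Z + 0*a_W
  a_Z = 1/20*a_X + 1/10*a_Y + 1/5*a_Z + 13/20*a_W

Substituting a_X = 1 and a_W = 0, rearrange to (I - Q) a = r where r[i] = P(i -> X):
  [3/4, -11/20] . (a_Y, a_Z) = 1/5
  [-1/10, 4/5] . (a_Y, a_Z) = 1/20

Solving yields:
  a_Y = 75/218
  a_Z = 23/218

Starting state is Z, so the absorption probability is a_Z = 23/218.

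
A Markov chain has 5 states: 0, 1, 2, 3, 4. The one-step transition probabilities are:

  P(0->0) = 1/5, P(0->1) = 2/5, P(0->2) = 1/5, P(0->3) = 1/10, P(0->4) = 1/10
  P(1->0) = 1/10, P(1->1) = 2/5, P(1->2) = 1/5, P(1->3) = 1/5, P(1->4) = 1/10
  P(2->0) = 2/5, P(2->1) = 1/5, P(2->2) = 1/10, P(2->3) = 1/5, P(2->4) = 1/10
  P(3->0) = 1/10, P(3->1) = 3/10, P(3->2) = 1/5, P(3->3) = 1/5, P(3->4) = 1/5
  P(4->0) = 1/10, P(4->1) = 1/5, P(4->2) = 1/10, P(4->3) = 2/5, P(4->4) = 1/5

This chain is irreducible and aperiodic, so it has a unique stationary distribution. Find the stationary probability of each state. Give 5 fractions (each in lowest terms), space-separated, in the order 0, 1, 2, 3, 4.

Answer: 1460/8709 2771/8709 1477/8709 610/2903 1171/8709

Derivation:
The stationary distribution satisfies pi = pi * P, i.e.:
  pi_0 = 1/5*pi_0 + 1/10*pi_1 + 2/5*pi_2 + 1/10*pi_3 + 1/10*pi_4
  pi_1 = 2/5*pi_0 + 2/5*pi_1 + 1/5*pi_2 + 3/10*pi_3 + 1/5*pi_4
  pi_2 = 1/5*pi_0 + 1/5*pi_1 + 1/10*pi_2 + 1/5*pi_3 + 1/10*pi_4
  pi_3 = 1/10*pi_0 + 1/5*pi_1 + 1/5*pi_2 + 1/5*pi_3 + 2/5*pi_4
  pi_4 = 1/10*pi_0 + 1/10*pi_1 + 1/10*pi_2 + 1/5*pi_3 + 1/5*pi_4
with normalization: pi_0 + pi_1 + pi_2 + pi_3 + pi_4 = 1.

Using the first 4 balance equations plus normalization, the linear system A*pi = b is:
  [-4/5, 1/10, 2/5, 1/10, 1/10] . pi = 0
  [2/5, -3/5, 1/5, 3/10, 1/5] . pi = 0
  [1/5, 1/5, -9/10, 1/5, 1/10] . pi = 0
  [1/10, 1/5, 1/5, -4/5, 2/5] . pi = 0
  [1, 1, 1, 1, 1] . pi = 1

Solving yields:
  pi_0 = 1460/8709
  pi_1 = 2771/8709
  pi_2 = 1477/8709
  pi_3 = 610/2903
  pi_4 = 1171/8709

Verification (pi * P):
  1460/8709*1/5 + 2771/8709*1/10 + 1477/8709*2/5 + 610/2903*1/10 + 1171/8709*1/10 = 1460/8709 = pi_0  (ok)
  1460/8709*2/5 + 2771/8709*2/5 + 1477/8709*1/5 + 610/2903*3/10 + 1171/8709*1/5 = 2771/8709 = pi_1  (ok)
  1460/8709*1/5 + 2771/8709*1/5 + 1477/8709*1/10 + 610/2903*1/5 + 1171/8709*1/10 = 1477/8709 = pi_2  (ok)
  1460/8709*1/10 + 2771/8709*1/5 + 1477/8709*1/5 + 610/2903*1/5 + 1171/8709*2/5 = 610/2903 = pi_3  (ok)
  1460/8709*1/10 + 2771/8709*1/10 + 1477/8709*1/10 + 610/2903*1/5 + 1171/8709*1/5 = 1171/8709 = pi_4  (ok)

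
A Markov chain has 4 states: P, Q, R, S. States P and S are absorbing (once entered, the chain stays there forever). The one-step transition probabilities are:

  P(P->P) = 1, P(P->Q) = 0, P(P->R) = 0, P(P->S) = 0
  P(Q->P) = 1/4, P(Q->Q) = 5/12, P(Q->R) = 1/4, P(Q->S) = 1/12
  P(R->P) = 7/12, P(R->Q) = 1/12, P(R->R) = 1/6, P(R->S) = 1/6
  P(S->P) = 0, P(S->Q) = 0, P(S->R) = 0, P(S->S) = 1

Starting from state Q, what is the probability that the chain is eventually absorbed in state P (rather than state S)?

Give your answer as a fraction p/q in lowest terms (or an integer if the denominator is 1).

Let a_i = P(absorbed in P | start in state i).
Boundary conditions: a_P = 1, a_S = 0.
For each transient state i, a_i = sum_j P(i->j) * a_j:
  a_Q = 1/4*a_P + 5/12*a_Q + 1/4*a_R + 1/12*a_S
  a_R = 7/12*a_P + 1/12*a_Q + 1/6*a_R + 1/6*a_S

Substituting a_P = 1 and a_S = 0, rearrange to (I - Q) a = r where r[i] = P(i -> P):
  [7/12, -1/4] . (a_Q, a_R) = 1/4
  [-1/12, 5/6] . (a_Q, a_R) = 7/12

Solving yields:
  a_Q = 51/67
  a_R = 52/67

Starting state is Q, so the absorption probability is a_Q = 51/67.

Answer: 51/67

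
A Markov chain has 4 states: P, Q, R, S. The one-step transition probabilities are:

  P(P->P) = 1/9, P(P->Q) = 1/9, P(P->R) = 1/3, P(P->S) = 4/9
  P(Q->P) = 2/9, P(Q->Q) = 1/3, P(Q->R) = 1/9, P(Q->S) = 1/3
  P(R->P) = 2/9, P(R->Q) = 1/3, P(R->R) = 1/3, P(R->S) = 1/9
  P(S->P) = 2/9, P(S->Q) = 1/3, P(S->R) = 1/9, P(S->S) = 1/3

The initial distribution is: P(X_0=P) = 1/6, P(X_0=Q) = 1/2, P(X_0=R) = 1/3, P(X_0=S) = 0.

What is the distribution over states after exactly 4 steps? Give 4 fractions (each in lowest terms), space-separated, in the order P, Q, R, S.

Answer: 7873/39366 5686/19683 146/729 4079/13122

Derivation:
Propagating the distribution step by step (d_{t+1} = d_t * P):
d_0 = (P=1/6, Q=1/2, R=1/3, S=0)
  d_1[P] = 1/6*1/9 + 1/2*2/9 + 1/3*2/9 + 0*2/9 = 11/54
  d_1[Q] = 1/6*1/9 + 1/2*1/3 + 1/3*1/3 + 0*1/3 = 8/27
  d_1[R] = 1/6*1/3 + 1/2*1/9 + 1/3*1/3 + 0*1/9 = 2/9
  d_1[S] = 1/6*4/9 + 1/2*1/3 + 1/3*1/9 + 0*1/3 = 5/18
d_1 = (P=11/54, Q=8/27, R=2/9, S=5/18)
  d_2[P] = 11/54*1/9 + 8/27*2/9 + 2/9*2/9 + 5/18*2/9 = 97/486
  d_2[Q] = 11/54*1/9 + 8/27*1/3 + 2/9*1/3 + 5/18*1/3 = 70/243
  d_2[R] = 11/54*1/3 + 8/27*1/9 + 2/9*1/3 + 5/18*1/9 = 50/243
  d_2[S] = 11/54*4/9 + 8/27*1/3 + 2/9*1/9 + 5/18*1/3 = 149/486
d_2 = (P=97/486, Q=70/243, R=50/243, S=149/486)
  d_3[P] = 97/486*1/9 + 70/243*2/9 + 50/243*2/9 + 149/486*2/9 = 875/4374
  d_3[Q] = 97/486*1/9 + 70/243*1/3 + 50/243*1/3 + 149/486*1/3 = 632/2187
  d_3[R] = 97/486*1/3 + 70/243*1/9 + 50/243*1/3 + 149/486*1/9 = 440/2187
  d_3[S] = 97/486*4/9 + 70/243*1/3 + 50/243*1/9 + 149/486*1/3 = 1355/4374
d_3 = (P=875/4374, Q=632/2187, R=440/2187, S=1355/4374)
  d_4[P] = 875/4374*1/9 + 632/2187*2/9 + 440/2187*2/9 + 1355/4374*2/9 = 7873/39366
  d_4[Q] = 875/4374*1/9 + 632/2187*1/3 + 440/2187*1/3 + 1355/4374*1/3 = 5686/19683
  d_4[R] = 875/4374*1/3 + 632/2187*1/9 + 440/2187*1/3 + 1355/4374*1/9 = 146/729
  d_4[S] = 875/4374*4/9 + 632/2187*1/3 + 440/2187*1/9 + 1355/4374*1/3 = 4079/13122
d_4 = (P=7873/39366, Q=5686/19683, R=146/729, S=4079/13122)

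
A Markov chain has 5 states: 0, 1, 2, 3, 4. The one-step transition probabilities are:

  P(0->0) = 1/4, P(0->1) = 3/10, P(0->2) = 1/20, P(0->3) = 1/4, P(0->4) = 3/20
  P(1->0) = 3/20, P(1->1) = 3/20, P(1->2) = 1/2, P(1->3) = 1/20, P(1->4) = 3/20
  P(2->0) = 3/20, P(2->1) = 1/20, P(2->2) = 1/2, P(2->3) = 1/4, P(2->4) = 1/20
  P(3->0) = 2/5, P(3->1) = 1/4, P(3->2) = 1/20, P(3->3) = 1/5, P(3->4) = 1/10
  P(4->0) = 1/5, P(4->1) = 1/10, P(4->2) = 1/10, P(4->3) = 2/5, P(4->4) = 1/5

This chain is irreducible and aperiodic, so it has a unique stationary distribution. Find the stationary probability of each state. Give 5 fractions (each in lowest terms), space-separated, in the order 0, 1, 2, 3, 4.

Answer: 6962/29637 582/3293 7304/29637 6568/29637 3565/29637

Derivation:
The stationary distribution satisfies pi = pi * P, i.e.:
  pi_0 = 1/4*pi_0 + 3/20*pi_1 + 3/20*pi_2 + 2/5*pi_3 + 1/5*pi_4
  pi_1 = 3/10*pi_0 + 3/20*pi_1 + 1/20*pi_2 + 1/4*pi_3 + 1/10*pi_4
  pi_2 = 1/20*pi_0 + 1/2*pi_1 + 1/2*pi_2 + 1/20*pi_3 + 1/10*pi_4
  pi_3 = 1/4*pi_0 + 1/20*pi_1 + 1/4*pi_2 + 1/5*pi_3 + 2/5*pi_4
  pi_4 = 3/20*pi_0 + 3/20*pi_1 + 1/20*pi_2 + 1/10*pi_3 + 1/5*pi_4
with normalization: pi_0 + pi_1 + pi_2 + pi_3 + pi_4 = 1.

Using the first 4 balance equations plus normalization, the linear system A*pi = b is:
  [-3/4, 3/20, 3/20, 2/5, 1/5] . pi = 0
  [3/10, -17/20, 1/20, 1/4, 1/10] . pi = 0
  [1/20, 1/2, -1/2, 1/20, 1/10] . pi = 0
  [1/4, 1/20, 1/4, -4/5, 2/5] . pi = 0
  [1, 1, 1, 1, 1] . pi = 1

Solving yields:
  pi_0 = 6962/29637
  pi_1 = 582/3293
  pi_2 = 7304/29637
  pi_3 = 6568/29637
  pi_4 = 3565/29637

Verification (pi * P):
  6962/29637*1/4 + 582/3293*3/20 + 7304/29637*3/20 + 6568/29637*2/5 + 3565/29637*1/5 = 6962/29637 = pi_0  (ok)
  6962/29637*3/10 + 582/3293*3/20 + 7304/29637*1/20 + 6568/29637*1/4 + 3565/29637*1/10 = 582/3293 = pi_1  (ok)
  6962/29637*1/20 + 582/3293*1/2 + 7304/29637*1/2 + 6568/29637*1/20 + 3565/29637*1/10 = 7304/29637 = pi_2  (ok)
  6962/29637*1/4 + 582/3293*1/20 + 7304/29637*1/4 + 6568/29637*1/5 + 3565/29637*2/5 = 6568/29637 = pi_3  (ok)
  6962/29637*3/20 + 582/3293*3/20 + 7304/29637*1/20 + 6568/29637*1/10 + 3565/29637*1/5 = 3565/29637 = pi_4  (ok)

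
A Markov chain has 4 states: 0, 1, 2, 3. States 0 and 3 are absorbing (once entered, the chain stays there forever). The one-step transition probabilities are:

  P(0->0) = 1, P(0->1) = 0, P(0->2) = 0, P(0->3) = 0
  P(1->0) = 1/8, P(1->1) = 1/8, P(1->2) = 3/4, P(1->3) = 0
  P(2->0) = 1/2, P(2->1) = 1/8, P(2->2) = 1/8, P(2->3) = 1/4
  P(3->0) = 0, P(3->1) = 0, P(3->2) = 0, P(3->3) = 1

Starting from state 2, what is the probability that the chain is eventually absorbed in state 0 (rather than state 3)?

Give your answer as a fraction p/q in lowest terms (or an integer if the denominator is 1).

Answer: 29/43

Derivation:
Let a_i = P(absorbed in 0 | start in state i).
Boundary conditions: a_0 = 1, a_3 = 0.
For each transient state i, a_i = sum_j P(i->j) * a_j:
  a_1 = 1/8*a_0 + 1/8*a_1 + 3/4*a_2 + 0*a_3
  a_2 = 1/2*a_0 + 1/8*a_1 + 1/8*a_2 + 1/4*a_3

Substituting a_0 = 1 and a_3 = 0, rearrange to (I - Q) a = r where r[i] = P(i -> 0):
  [7/8, -3/4] . (a_1, a_2) = 1/8
  [-1/8, 7/8] . (a_1, a_2) = 1/2

Solving yields:
  a_1 = 31/43
  a_2 = 29/43

Starting state is 2, so the absorption probability is a_2 = 29/43.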